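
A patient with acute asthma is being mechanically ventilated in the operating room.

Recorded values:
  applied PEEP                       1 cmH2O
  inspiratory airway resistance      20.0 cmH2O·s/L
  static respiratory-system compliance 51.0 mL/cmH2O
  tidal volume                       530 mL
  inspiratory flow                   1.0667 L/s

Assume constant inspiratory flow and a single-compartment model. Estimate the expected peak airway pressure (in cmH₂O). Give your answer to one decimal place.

Equation of motion (constant flow): PIP = Vt/C + R·V̇ + PEEP.
PIP = 530/51.0 + 20.0×1.0667 + 1 = 10.392 + 21.334 + 1 = 32.726 cmH2O.

32.7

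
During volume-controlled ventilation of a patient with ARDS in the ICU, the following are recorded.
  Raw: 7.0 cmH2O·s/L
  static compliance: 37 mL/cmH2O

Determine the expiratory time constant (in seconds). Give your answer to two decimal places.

0.26

τ = R × C = 7.0 × 37 mL/cmH2O = 7.0 × 0.037 L/cmH2O = 0.259 s.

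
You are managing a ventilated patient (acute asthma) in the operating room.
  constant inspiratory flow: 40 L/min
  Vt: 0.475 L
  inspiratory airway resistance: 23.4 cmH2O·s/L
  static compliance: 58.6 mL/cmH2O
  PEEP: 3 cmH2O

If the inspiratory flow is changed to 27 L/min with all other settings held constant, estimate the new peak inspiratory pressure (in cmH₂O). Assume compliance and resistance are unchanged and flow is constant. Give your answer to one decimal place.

Flow: 40 L/min ÷ 60 = 0.6667 L/s.
New flow: 27 L/min ÷ 60 = 0.45 L/s.
PIP = Vt/C + R·V̇ + PEEP (constant-flow equation of motion).
Only the resistive term changes: ΔPIP = R × ΔV̇ = 23.4 × (0.45 − 0.6667) = 23.4 × -0.2167 = -5.071 cmH2O.
Original PIP = 475/58.6 + 23.4×0.6667 + 3 = 26.707 cmH2O; new PIP = 26.707 + (-5.071) = 21.636 cmH2O.

21.6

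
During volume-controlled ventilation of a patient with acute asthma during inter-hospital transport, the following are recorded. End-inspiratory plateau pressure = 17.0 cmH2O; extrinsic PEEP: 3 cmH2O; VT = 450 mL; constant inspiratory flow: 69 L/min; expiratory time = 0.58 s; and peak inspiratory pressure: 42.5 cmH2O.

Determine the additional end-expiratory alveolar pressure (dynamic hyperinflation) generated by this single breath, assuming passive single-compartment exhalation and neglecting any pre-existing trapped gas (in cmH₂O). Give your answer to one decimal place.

6.2

Flow: 69 L/min ÷ 60 = 1.15 L/s.
R = (PIP − Pplat)/V̇ = (42.5 − 17.0) / 1.15 = 25.5/1.15 = 22.174 cmH2O·s/L.
C = Vt/(Pplat − PEEP) = 450.0 / (17.0 − 3) = 450.0/14.0 = 32.143 mL/cmH2O.
τ = R × C = 22.174 × 0.03214 L/cmH2O = 0.7127 s.
Fraction remaining = e^(−Te/τ) = e^(−0.58/0.7127) = 0.4432; trapped volume = 450.0 × 0.4432 = 199.44 mL.
Additional alveolar pressure from trapping ≈ V_trapped / C = 199.44 / 32.143 = 6.205 cmH2O.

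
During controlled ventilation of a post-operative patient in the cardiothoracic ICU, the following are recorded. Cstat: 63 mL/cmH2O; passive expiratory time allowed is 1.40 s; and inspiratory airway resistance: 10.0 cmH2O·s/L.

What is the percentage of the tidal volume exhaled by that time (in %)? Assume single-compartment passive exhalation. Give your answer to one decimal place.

τ = R × C = 10.0 × 63 mL/cmH2O = 10.0 × 0.063 L/cmH2O = 0.63 s.
Passive exhalation: V(t)/V₀ = e^(−t/τ) = e^(−1.40/0.63) = 0.1084.
Fraction exhaled = 1 − 0.1084 = 0.8916 → 89.16%.

89.2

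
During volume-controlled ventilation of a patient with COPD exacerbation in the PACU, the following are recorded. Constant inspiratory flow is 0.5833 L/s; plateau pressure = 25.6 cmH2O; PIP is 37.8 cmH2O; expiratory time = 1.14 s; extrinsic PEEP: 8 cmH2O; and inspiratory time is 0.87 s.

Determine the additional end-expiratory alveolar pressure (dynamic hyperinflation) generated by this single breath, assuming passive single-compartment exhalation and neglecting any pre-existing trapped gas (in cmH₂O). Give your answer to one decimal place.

Vt = flow × Ti = 0.5833 L/s × 0.87 s × 1000 mL/L = 507.47 mL.
R = (PIP − Pplat)/V̇ = (37.8 − 25.6) / 0.5833 = 12.2/0.5833 = 20.915 cmH2O·s/L.
C = Vt/(Pplat − PEEP) = 507.47 / (25.6 − 8) = 507.47/17.6 = 28.834 mL/cmH2O.
τ = R × C = 20.915 × 0.02883 L/cmH2O = 0.603 s.
Fraction remaining = e^(−Te/τ) = e^(−1.14/0.603) = 0.151; trapped volume = 507.47 × 0.151 = 76.628 mL.
Additional alveolar pressure from trapping ≈ V_trapped / C = 76.628 / 28.834 = 2.658 cmH2O.

2.7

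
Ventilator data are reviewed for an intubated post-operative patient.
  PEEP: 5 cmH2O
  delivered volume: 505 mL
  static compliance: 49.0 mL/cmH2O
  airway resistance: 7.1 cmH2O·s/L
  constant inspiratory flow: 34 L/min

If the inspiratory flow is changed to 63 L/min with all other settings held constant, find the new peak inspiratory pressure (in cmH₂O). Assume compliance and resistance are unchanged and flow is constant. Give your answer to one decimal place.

Flow: 34 L/min ÷ 60 = 0.5667 L/s.
New flow: 63 L/min ÷ 60 = 1.05 L/s.
PIP = Vt/C + R·V̇ + PEEP (constant-flow equation of motion).
Only the resistive term changes: ΔPIP = R × ΔV̇ = 7.1 × (1.05 − 0.5667) = 7.1 × 0.4833 = 3.431 cmH2O.
Original PIP = 505/49.0 + 7.1×0.5667 + 5 = 19.33 cmH2O; new PIP = 19.33 + (3.431) = 22.761 cmH2O.

22.8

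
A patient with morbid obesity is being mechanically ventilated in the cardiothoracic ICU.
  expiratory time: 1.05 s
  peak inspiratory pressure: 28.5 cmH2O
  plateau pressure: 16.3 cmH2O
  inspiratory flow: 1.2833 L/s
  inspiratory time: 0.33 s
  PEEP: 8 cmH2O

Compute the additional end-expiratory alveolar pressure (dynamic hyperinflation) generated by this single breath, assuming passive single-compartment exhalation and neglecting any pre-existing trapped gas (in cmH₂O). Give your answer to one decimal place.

1.0

Vt = flow × Ti = 1.2833 L/s × 0.33 s × 1000 mL/L = 423.49 mL.
R = (PIP − Pplat)/V̇ = (28.5 − 16.3) / 1.2833 = 12.2/1.2833 = 9.507 cmH2O·s/L.
C = Vt/(Pplat − PEEP) = 423.49 / (16.3 − 8) = 423.49/8.3 = 51.023 mL/cmH2O.
τ = R × C = 9.507 × 0.05102 L/cmH2O = 0.485 s.
Fraction remaining = e^(−Te/τ) = e^(−1.05/0.485) = 0.1148; trapped volume = 423.49 × 0.1148 = 48.617 mL.
Additional alveolar pressure from trapping ≈ V_trapped / C = 48.617 / 51.023 = 0.9528 cmH2O.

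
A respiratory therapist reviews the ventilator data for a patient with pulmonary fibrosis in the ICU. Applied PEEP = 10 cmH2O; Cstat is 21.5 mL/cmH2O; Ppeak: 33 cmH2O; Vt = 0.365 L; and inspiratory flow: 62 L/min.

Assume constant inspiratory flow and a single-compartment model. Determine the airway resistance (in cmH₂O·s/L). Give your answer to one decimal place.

Flow: 62 L/min ÷ 60 = 1.0333 L/s.
Equation of motion (constant flow): PIP = Vt/C + R·V̇ + PEEP.
R·V̇ = PIP − Vt/C − PEEP = 33 − 365/21.5 − 10 = 33 − 16.977 − 10 = 6.023 cmH2O.
R = 6.023 / 1.0333 = 5.829 cmH2O·s/L.

5.8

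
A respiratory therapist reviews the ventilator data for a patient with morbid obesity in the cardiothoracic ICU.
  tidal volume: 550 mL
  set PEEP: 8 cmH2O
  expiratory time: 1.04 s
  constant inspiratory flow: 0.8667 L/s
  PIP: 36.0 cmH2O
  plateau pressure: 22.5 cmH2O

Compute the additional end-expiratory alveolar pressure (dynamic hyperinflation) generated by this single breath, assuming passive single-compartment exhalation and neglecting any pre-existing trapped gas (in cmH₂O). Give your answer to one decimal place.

R = (PIP − Pplat)/V̇ = (36.0 − 22.5) / 0.8667 = 13.5/0.8667 = 15.576 cmH2O·s/L.
C = Vt/(Pplat − PEEP) = 550.0 / (22.5 − 8) = 550.0/14.5 = 37.931 mL/cmH2O.
τ = R × C = 15.576 × 0.03793 L/cmH2O = 0.5908 s.
Fraction remaining = e^(−Te/τ) = e^(−1.04/0.5908) = 0.172; trapped volume = 550.0 × 0.172 = 94.6 mL.
Additional alveolar pressure from trapping ≈ V_trapped / C = 94.6 / 37.931 = 2.494 cmH2O.

2.5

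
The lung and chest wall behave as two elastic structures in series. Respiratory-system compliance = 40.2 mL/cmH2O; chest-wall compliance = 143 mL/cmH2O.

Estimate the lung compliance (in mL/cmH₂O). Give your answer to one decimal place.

55.9

1/CL = 1/Crs − 1/Ccw.
1/CL = 1/40.2 − 1/143 = 0.01788.
CL = 55.928 mL/cmH2O.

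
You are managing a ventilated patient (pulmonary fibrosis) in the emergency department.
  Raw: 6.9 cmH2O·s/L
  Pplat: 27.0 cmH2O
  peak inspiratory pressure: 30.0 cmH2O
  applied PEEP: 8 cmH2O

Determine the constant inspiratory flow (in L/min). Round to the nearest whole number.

26

flow = (PIP − Pplat) / Raw = (30.0 − 27.0) / 6.9 = 0.4348 L/s × 60 = 26.088 L/min.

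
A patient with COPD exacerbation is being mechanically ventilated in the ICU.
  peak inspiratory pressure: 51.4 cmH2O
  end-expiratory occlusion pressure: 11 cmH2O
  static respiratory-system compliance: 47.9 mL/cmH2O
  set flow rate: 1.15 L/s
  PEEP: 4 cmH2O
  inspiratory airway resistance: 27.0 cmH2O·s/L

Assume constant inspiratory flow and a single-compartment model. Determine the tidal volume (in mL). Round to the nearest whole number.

Total PEEP = 11 cmH2O (set 4 + intrinsic 7); this is the baseline alveolar pressure.
Equation of motion (constant flow): PIP = Vt/C + R·V̇ + PEEP.
Vt/C = PIP − R·V̇ − PEEP = 51.4 − 31.05 − 11 = 9.35 cmH2O.
Vt = C × 9.35 = 47.9 × 9.35 = 447.87 mL.

448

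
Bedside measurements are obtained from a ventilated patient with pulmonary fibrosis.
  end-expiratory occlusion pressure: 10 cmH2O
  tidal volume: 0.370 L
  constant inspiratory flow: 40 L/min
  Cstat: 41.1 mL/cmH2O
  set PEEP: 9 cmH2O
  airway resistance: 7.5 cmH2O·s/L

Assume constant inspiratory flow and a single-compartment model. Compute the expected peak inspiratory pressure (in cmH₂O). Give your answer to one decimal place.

24.0

Flow: 40 L/min ÷ 60 = 0.6667 L/s.
Total PEEP = 10 cmH2O (set 9 + intrinsic 1); this is the baseline alveolar pressure.
Equation of motion (constant flow): PIP = Vt/C + R·V̇ + PEEP.
PIP = 370/41.1 + 7.5×0.6667 + 10 = 9.002 + 5.0 + 10 = 24.002 cmH2O.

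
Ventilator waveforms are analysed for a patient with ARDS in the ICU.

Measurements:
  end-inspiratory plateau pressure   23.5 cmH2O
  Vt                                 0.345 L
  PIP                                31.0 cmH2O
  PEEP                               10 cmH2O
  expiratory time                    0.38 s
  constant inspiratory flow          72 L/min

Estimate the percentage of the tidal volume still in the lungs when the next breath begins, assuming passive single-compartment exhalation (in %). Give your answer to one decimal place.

Flow: 72 L/min ÷ 60 = 1.2 L/s.
R = (PIP − Pplat)/V̇ = (31.0 − 23.5) / 1.2 = 7.5/1.2 = 6.25 cmH2O·s/L.
C = Vt/(Pplat − PEEP) = 345.0 / (23.5 − 10) = 345.0/13.5 = 25.556 mL/cmH2O.
τ = R × C = 6.25 × 0.02556 L/cmH2O = 0.1598 s.
Fraction remaining at end-expiration = e^(−Te/τ) = e^(−0.38/0.1598) = 0.09274 → 9.274%.

9.3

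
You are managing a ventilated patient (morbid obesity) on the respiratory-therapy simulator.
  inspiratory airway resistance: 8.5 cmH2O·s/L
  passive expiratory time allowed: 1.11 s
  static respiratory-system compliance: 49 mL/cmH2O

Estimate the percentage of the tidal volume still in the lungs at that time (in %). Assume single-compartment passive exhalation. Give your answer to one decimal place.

7.0

τ = R × C = 8.5 × 49 mL/cmH2O = 8.5 × 0.049 L/cmH2O = 0.4165 s.
Passive exhalation: V(t)/V₀ = e^(−t/τ) = e^(−1.11/0.4165) = 0.06959.
Fraction remaining = 0.06959 → 6.959%.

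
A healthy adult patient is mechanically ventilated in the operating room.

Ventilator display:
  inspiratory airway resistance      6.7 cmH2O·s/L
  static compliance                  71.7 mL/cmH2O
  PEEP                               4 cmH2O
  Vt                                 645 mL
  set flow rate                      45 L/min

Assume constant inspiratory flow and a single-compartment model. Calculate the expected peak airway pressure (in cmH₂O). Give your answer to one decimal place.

18.0

Flow: 45 L/min ÷ 60 = 0.75 L/s.
Equation of motion (constant flow): PIP = Vt/C + R·V̇ + PEEP.
PIP = 645/71.7 + 6.7×0.75 + 4 = 8.996 + 5.025 + 4 = 18.021 cmH2O.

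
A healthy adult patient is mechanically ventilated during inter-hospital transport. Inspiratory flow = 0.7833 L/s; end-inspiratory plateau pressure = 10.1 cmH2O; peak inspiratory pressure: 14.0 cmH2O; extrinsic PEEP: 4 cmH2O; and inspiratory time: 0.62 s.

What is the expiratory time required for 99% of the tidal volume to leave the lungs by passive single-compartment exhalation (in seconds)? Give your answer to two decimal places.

Vt = flow × Ti = 0.7833 L/s × 0.62 s × 1000 mL/L = 485.65 mL.
R = (PIP − Pplat)/V̇ = (14.0 − 10.1) / 0.7833 = 3.9/0.7833 = 4.979 cmH2O·s/L.
C = Vt/(Pplat − PEEP) = 485.65 / (10.1 − 4) = 485.65/6.1 = 79.615 mL/cmH2O.
τ = R × C = 4.979 × 0.07962 L/cmH2O = 0.3964 s.
t = −τ·ln(1 − 0.99) = −0.3964·ln(0.01) = 1.825 s.

1.83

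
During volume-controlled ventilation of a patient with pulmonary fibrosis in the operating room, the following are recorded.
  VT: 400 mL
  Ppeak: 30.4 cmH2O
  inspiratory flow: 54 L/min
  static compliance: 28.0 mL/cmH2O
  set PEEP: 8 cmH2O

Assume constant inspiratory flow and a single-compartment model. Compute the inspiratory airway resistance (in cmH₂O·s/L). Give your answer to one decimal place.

9.0

Flow: 54 L/min ÷ 60 = 0.9 L/s.
Equation of motion (constant flow): PIP = Vt/C + R·V̇ + PEEP.
R·V̇ = PIP − Vt/C − PEEP = 30.4 − 400/28.0 − 8 = 30.4 − 14.286 − 8 = 8.114 cmH2O.
R = 8.114 / 0.9 = 9.016 cmH2O·s/L.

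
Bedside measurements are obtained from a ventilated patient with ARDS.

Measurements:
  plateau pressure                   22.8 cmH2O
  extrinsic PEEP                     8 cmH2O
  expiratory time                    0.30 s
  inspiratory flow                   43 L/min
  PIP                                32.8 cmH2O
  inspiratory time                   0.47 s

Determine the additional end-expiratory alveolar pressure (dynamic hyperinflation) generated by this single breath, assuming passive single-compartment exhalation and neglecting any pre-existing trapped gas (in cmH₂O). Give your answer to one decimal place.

5.8

Flow: 43 L/min ÷ 60 = 0.7167 L/s.
Vt = flow × Ti = 0.7167 L/s × 0.47 s × 1000 mL/L = 336.85 mL.
R = (PIP − Pplat)/V̇ = (32.8 − 22.8) / 0.7167 = 10.0/0.7167 = 13.953 cmH2O·s/L.
C = Vt/(Pplat − PEEP) = 336.85 / (22.8 − 8) = 336.85/14.8 = 22.76 mL/cmH2O.
τ = R × C = 13.953 × 0.02276 L/cmH2O = 0.3176 s.
Fraction remaining = e^(−Te/τ) = e^(−0.30/0.3176) = 0.3888; trapped volume = 336.85 × 0.3888 = 130.97 mL.
Additional alveolar pressure from trapping ≈ V_trapped / C = 130.97 / 22.76 = 5.754 cmH2O.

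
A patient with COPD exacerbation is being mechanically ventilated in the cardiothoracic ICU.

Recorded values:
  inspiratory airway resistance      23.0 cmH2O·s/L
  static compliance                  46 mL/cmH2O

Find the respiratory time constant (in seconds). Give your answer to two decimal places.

τ = R × C = 23.0 × 46 mL/cmH2O = 23.0 × 0.046 L/cmH2O = 1.058 s.

1.06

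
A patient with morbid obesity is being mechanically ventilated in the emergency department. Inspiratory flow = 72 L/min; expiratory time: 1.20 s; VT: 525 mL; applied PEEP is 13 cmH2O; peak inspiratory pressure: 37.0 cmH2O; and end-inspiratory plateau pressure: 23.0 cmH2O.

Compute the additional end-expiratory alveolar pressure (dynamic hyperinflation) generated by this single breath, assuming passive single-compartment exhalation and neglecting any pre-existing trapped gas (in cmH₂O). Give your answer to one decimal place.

Flow: 72 L/min ÷ 60 = 1.2 L/s.
R = (PIP − Pplat)/V̇ = (37.0 − 23.0) / 1.2 = 14.0/1.2 = 11.667 cmH2O·s/L.
C = Vt/(Pplat − PEEP) = 525.0 / (23.0 − 13) = 525.0/10.0 = 52.5 mL/cmH2O.
τ = R × C = 11.667 × 0.0525 L/cmH2O = 0.6125 s.
Fraction remaining = e^(−Te/τ) = e^(−1.20/0.6125) = 0.141; trapped volume = 525.0 × 0.141 = 74.025 mL.
Additional alveolar pressure from trapping ≈ V_trapped / C = 74.025 / 52.5 = 1.41 cmH2O.

1.4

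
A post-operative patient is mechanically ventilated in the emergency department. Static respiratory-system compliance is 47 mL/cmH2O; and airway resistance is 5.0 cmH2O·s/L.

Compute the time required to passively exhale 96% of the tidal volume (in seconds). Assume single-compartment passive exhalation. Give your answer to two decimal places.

τ = R × C = 5.0 × 47 mL/cmH2O = 5.0 × 0.047 L/cmH2O = 0.235 s.
Exhaled fraction f = 1 − e^(−t/τ) → t = −τ·ln(1 − f) = −0.235·ln(0.04) = 0.7564 s.

0.76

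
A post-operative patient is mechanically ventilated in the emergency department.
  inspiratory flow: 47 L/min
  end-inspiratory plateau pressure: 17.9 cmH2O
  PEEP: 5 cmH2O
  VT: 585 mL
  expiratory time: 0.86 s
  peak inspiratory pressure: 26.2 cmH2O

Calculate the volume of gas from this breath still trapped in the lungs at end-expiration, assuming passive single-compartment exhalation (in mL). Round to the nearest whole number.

98

Flow: 47 L/min ÷ 60 = 0.7833 L/s.
R = (PIP − Pplat)/V̇ = (26.2 − 17.9) / 0.7833 = 8.3/0.7833 = 10.596 cmH2O·s/L.
C = Vt/(Pplat − PEEP) = 585.0 / (17.9 − 5) = 585.0/12.9 = 45.349 mL/cmH2O.
τ = R × C = 10.596 × 0.04535 L/cmH2O = 0.4805 s.
Fraction remaining = e^(−Te/τ) = e^(−0.86/0.4805) = 0.167.
Trapped volume = 585.0 × 0.167 = 97.695 mL.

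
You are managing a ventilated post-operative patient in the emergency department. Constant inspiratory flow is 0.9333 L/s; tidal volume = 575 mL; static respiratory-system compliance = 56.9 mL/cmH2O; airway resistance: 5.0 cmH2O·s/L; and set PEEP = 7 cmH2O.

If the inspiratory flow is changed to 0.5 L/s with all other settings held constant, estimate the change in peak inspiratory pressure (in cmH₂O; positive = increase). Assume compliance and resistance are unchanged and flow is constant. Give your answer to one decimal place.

PIP = Vt/C + R·V̇ + PEEP (constant-flow equation of motion).
Only the resistive term changes: ΔPIP = R × ΔV̇ = 5.0 × (0.5 − 0.9333) = 5.0 × -0.4333 = -2.167 cmH2O.

-2.2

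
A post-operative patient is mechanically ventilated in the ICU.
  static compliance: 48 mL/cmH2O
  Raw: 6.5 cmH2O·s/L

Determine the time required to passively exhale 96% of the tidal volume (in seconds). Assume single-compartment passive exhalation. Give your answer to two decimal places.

τ = R × C = 6.5 × 48 mL/cmH2O = 6.5 × 0.048 L/cmH2O = 0.312 s.
Exhaled fraction f = 1 − e^(−t/τ) → t = −τ·ln(1 − f) = −0.312·ln(0.04) = 1.004 s.

1.00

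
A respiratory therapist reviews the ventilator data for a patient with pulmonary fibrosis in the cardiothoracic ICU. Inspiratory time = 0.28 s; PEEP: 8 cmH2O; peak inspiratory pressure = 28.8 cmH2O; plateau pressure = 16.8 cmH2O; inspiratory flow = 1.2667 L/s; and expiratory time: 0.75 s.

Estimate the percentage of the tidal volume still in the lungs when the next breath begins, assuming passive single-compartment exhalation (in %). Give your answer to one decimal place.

14.0

Vt = flow × Ti = 1.2667 L/s × 0.28 s × 1000 mL/L = 354.68 mL.
R = (PIP − Pplat)/V̇ = (28.8 − 16.8) / 1.2667 = 12.0/1.2667 = 9.473 cmH2O·s/L.
C = Vt/(Pplat − PEEP) = 354.68 / (16.8 − 8) = 354.68/8.8 = 40.305 mL/cmH2O.
τ = R × C = 9.473 × 0.04031 L/cmH2O = 0.3819 s.
Fraction remaining at end-expiration = e^(−Te/τ) = e^(−0.75/0.3819) = 0.1403 → 14.03%.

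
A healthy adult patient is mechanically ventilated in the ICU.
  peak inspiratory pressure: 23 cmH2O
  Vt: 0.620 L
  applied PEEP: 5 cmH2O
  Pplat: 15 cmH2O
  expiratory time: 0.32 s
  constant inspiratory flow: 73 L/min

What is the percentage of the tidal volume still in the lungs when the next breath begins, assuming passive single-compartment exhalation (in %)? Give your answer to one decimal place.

Flow: 73 L/min ÷ 60 = 1.2167 L/s.
R = (PIP − Pplat)/V̇ = (23 − 15) / 1.2167 = 8.0/1.2167 = 6.575 cmH2O·s/L.
C = Vt/(Pplat − PEEP) = 620.0 / (15 − 5) = 620.0/10.0 = 62.0 mL/cmH2O.
τ = R × C = 6.575 × 0.062 L/cmH2O = 0.4077 s.
Fraction remaining at end-expiration = e^(−Te/τ) = e^(−0.32/0.4077) = 0.4562 → 45.62%.

45.6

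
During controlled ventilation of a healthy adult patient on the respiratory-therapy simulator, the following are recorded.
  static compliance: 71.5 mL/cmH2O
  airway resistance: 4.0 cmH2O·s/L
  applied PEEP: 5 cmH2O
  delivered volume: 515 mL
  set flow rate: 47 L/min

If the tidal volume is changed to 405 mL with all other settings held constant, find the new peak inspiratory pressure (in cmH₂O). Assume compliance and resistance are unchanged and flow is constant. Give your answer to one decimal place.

Flow: 47 L/min ÷ 60 = 0.7833 L/s.
PIP = Vt/C + R·V̇ + PEEP (constant-flow equation of motion).
Only the elastic term changes: ΔPIP = ΔVt / C = (405 − 515) / 71.5 = -1.538 cmH2O.
Original PIP = 515/71.5 + 4.0×0.7833 + 5 = 15.336 cmH2O; new PIP = 15.336 + (-1.538) = 13.798 cmH2O.

13.8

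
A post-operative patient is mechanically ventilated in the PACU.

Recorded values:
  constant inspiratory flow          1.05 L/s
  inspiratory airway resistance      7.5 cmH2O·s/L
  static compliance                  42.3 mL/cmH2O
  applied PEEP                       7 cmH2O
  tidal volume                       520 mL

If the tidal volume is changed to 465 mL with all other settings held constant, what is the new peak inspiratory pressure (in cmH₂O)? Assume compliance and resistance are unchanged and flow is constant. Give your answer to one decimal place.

25.9

PIP = Vt/C + R·V̇ + PEEP (constant-flow equation of motion).
Only the elastic term changes: ΔPIP = ΔVt / C = (465 − 520) / 42.3 = -1.3 cmH2O.
Original PIP = 520/42.3 + 7.5×1.05 + 7 = 27.168 cmH2O; new PIP = 27.168 + (-1.3) = 25.868 cmH2O.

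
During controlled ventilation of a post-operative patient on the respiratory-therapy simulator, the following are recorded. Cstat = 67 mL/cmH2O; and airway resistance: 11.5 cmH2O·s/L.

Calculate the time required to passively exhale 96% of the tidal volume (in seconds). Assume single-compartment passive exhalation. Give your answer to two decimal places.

2.48

τ = R × C = 11.5 × 67 mL/cmH2O = 11.5 × 0.067 L/cmH2O = 0.7705 s.
Exhaled fraction f = 1 − e^(−t/τ) → t = −τ·ln(1 − f) = −0.7705·ln(0.04) = 2.48 s.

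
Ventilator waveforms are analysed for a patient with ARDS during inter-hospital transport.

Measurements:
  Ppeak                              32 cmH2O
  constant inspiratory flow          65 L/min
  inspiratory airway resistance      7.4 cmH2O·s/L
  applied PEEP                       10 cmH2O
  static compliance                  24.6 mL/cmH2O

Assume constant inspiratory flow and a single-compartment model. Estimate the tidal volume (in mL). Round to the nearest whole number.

Flow: 65 L/min ÷ 60 = 1.0833 L/s.
Equation of motion (constant flow): PIP = Vt/C + R·V̇ + PEEP.
Vt/C = PIP − R·V̇ − PEEP = 32 − 8.016 − 10 = 13.984 cmH2O.
Vt = C × 13.984 = 24.6 × 13.984 = 344.01 mL.

344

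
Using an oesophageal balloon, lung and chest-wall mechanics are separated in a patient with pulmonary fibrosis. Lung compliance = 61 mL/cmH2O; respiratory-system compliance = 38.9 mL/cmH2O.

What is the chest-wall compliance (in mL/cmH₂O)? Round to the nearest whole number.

1/Ccw = 1/Crs − 1/CL.
1/Ccw = 1/38.9 − 1/61 = 0.009313.
Ccw = 107.38 mL/cmH2O.

107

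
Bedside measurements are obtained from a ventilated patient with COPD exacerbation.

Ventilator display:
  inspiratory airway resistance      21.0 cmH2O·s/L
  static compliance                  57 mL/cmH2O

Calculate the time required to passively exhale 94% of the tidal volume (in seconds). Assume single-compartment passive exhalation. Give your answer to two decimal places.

τ = R × C = 21.0 × 57 mL/cmH2O = 21.0 × 0.057 L/cmH2O = 1.197 s.
Exhaled fraction f = 1 − e^(−t/τ) → t = −τ·ln(1 − f) = −1.197·ln(0.06) = 3.368 s.

3.37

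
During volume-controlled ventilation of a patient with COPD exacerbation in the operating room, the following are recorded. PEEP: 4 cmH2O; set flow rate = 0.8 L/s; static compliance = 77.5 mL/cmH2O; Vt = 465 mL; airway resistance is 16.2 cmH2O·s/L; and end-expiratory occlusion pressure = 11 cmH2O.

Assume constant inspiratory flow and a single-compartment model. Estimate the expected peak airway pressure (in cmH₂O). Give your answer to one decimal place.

30.0

Total PEEP = 11 cmH2O (set 4 + intrinsic 7); this is the baseline alveolar pressure.
Equation of motion (constant flow): PIP = Vt/C + R·V̇ + PEEP.
PIP = 465/77.5 + 16.2×0.8 + 11 = 6.0 + 12.96 + 11 = 29.96 cmH2O.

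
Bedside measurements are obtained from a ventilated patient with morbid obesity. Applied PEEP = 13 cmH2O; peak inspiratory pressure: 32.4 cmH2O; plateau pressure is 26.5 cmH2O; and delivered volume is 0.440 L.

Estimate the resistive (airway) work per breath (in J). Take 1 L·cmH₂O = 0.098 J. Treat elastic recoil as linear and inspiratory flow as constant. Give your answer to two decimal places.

With constant inspiratory flow the resistive pressure is constant at PIP − Pplat = 32.4 − 26.5 = 5.9 cmH2O, so resistive work = 5.9 × 0.440 = 2.596 L·cmH2O.
× 0.098 J/(L·cmH2O) → 0.2544 J.

0.25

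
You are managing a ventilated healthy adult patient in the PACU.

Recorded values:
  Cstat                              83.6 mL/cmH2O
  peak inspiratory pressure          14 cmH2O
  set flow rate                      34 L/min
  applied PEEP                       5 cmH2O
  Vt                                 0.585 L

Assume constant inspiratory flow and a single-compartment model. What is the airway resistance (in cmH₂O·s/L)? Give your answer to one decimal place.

3.5

Flow: 34 L/min ÷ 60 = 0.5667 L/s.
Equation of motion (constant flow): PIP = Vt/C + R·V̇ + PEEP.
R·V̇ = PIP − Vt/C − PEEP = 14 − 585/83.6 − 5 = 14 − 6.998 − 5 = 2.002 cmH2O.
R = 2.002 / 0.5667 = 3.533 cmH2O·s/L.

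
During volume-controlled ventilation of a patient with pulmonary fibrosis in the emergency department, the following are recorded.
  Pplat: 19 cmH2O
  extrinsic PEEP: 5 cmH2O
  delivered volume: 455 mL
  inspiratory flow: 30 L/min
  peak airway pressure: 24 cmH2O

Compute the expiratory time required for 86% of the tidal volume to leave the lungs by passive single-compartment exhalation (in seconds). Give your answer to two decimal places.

Flow: 30 L/min ÷ 60 = 0.5 L/s.
R = (PIP − Pplat)/V̇ = (24 − 19) / 0.5 = 5.0/0.5 = 10.0 cmH2O·s/L.
C = Vt/(Pplat − PEEP) = 455.0 / (19 − 5) = 455.0/14.0 = 32.5 mL/cmH2O.
τ = R × C = 10.0 × 0.0325 L/cmH2O = 0.325 s.
t = −τ·ln(1 − 0.86) = −0.325·ln(0.14) = 0.639 s.

0.64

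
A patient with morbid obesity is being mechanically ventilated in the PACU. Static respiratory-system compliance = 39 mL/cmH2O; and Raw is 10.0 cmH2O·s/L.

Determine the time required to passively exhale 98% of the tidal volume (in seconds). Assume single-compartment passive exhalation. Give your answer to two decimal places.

τ = R × C = 10.0 × 39 mL/cmH2O = 10.0 × 0.039 L/cmH2O = 0.39 s.
Exhaled fraction f = 1 − e^(−t/τ) → t = −τ·ln(1 − f) = −0.39·ln(0.02) = 1.526 s.

1.53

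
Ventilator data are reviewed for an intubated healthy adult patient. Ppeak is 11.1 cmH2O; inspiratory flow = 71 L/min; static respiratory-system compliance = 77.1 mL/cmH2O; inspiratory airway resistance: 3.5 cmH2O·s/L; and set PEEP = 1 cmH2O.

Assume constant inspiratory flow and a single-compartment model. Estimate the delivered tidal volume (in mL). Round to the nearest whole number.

459

Flow: 71 L/min ÷ 60 = 1.1833 L/s.
Equation of motion (constant flow): PIP = Vt/C + R·V̇ + PEEP.
Vt/C = PIP − R·V̇ − PEEP = 11.1 − 4.142 − 1 = 5.958 cmH2O.
Vt = C × 5.958 = 77.1 × 5.958 = 459.36 mL.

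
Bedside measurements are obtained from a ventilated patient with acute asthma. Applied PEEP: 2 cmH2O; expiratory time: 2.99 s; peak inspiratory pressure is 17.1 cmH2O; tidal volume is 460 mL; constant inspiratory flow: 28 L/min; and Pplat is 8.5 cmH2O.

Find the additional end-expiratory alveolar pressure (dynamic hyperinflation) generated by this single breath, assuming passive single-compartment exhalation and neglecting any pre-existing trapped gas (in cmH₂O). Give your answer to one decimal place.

Flow: 28 L/min ÷ 60 = 0.4667 L/s.
R = (PIP − Pplat)/V̇ = (17.1 − 8.5) / 0.4667 = 8.6/0.4667 = 18.427 cmH2O·s/L.
C = Vt/(Pplat − PEEP) = 460.0 / (8.5 − 2) = 460.0/6.5 = 70.769 mL/cmH2O.
τ = R × C = 18.427 × 0.07077 L/cmH2O = 1.304 s.
Fraction remaining = e^(−Te/τ) = e^(−2.99/1.304) = 0.101; trapped volume = 460.0 × 0.101 = 46.46 mL.
Additional alveolar pressure from trapping ≈ V_trapped / C = 46.46 / 70.769 = 0.6565 cmH2O.

0.7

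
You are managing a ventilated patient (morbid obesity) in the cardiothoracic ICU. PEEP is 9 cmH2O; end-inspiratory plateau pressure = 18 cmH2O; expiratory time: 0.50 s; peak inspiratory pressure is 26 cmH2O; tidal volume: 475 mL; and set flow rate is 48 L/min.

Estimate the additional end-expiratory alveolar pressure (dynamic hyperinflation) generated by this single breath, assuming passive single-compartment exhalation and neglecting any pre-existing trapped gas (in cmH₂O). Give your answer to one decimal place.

3.5

Flow: 48 L/min ÷ 60 = 0.8 L/s.
R = (PIP − Pplat)/V̇ = (26 − 18) / 0.8 = 8.0/0.8 = 10.0 cmH2O·s/L.
C = Vt/(Pplat − PEEP) = 475.0 / (18 − 9) = 475.0/9.0 = 52.778 mL/cmH2O.
τ = R × C = 10.0 × 0.05278 L/cmH2O = 0.5278 s.
Fraction remaining = e^(−Te/τ) = e^(−0.50/0.5278) = 0.3878; trapped volume = 475.0 × 0.3878 = 184.21 mL.
Additional alveolar pressure from trapping ≈ V_trapped / C = 184.21 / 52.778 = 3.49 cmH2O.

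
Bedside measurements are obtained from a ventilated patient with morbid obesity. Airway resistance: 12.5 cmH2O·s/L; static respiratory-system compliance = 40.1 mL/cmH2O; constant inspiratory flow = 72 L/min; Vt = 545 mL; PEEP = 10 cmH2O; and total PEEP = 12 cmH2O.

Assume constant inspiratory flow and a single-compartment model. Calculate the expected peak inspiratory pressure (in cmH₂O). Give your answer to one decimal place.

Flow: 72 L/min ÷ 60 = 1.2 L/s.
Total PEEP = 12 cmH2O (set 10 + intrinsic 2); this is the baseline alveolar pressure.
Equation of motion (constant flow): PIP = Vt/C + R·V̇ + PEEP.
PIP = 545/40.1 + 12.5×1.2 + 12 = 13.591 + 15.0 + 12 = 40.591 cmH2O.

40.6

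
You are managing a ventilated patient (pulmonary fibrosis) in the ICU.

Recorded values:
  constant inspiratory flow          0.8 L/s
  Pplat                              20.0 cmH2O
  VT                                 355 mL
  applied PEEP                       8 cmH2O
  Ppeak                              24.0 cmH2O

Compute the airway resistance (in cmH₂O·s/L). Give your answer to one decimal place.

5.0

Raw = (PIP − Pplat) / flow = (24.0 − 20.0) / 0.8 = 4.0 / 0.8 = 5.0 cmH2O·s/L.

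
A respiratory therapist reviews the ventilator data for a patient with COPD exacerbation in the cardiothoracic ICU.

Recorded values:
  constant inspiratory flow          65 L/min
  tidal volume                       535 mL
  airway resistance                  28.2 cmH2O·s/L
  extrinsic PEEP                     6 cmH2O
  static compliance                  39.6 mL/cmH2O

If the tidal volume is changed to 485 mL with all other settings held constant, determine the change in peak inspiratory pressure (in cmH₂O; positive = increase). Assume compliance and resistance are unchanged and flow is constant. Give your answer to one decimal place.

PIP = Vt/C + R·V̇ + PEEP (constant-flow equation of motion).
Only the elastic term changes: ΔPIP = ΔVt / C = (485 − 535) / 39.6 = -1.263 cmH2O.

-1.3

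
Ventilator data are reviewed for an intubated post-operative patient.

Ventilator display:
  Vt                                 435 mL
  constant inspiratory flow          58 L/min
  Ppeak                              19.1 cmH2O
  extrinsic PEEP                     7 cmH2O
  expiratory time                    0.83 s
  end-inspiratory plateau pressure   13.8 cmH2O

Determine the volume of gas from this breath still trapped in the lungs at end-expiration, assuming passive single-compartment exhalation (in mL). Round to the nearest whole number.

Flow: 58 L/min ÷ 60 = 0.9667 L/s.
R = (PIP − Pplat)/V̇ = (19.1 − 13.8) / 0.9667 = 5.3/0.9667 = 5.483 cmH2O·s/L.
C = Vt/(Pplat − PEEP) = 435.0 / (13.8 − 7) = 435.0/6.8 = 63.971 mL/cmH2O.
τ = R × C = 5.483 × 0.06397 L/cmH2O = 0.3507 s.
Fraction remaining = e^(−Te/τ) = e^(−0.83/0.3507) = 0.09379.
Trapped volume = 435.0 × 0.09379 = 40.799 mL.

41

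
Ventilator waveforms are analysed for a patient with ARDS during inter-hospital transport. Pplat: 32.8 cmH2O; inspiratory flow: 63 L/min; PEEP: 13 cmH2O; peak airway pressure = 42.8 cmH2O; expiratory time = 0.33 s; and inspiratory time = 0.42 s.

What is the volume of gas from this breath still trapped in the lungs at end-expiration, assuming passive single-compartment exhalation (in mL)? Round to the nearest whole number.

93

Flow: 63 L/min ÷ 60 = 1.05 L/s.
Vt = flow × Ti = 1.05 L/s × 0.42 s × 1000 mL/L = 441.0 mL.
R = (PIP − Pplat)/V̇ = (42.8 − 32.8) / 1.05 = 10.0/1.05 = 9.524 cmH2O·s/L.
C = Vt/(Pplat − PEEP) = 441.0 / (32.8 − 13) = 441.0/19.8 = 22.273 mL/cmH2O.
τ = R × C = 9.524 × 0.02227 L/cmH2O = 0.2121 s.
Fraction remaining = e^(−Te/τ) = e^(−0.33/0.2121) = 0.211.
Trapped volume = 441.0 × 0.211 = 93.051 mL.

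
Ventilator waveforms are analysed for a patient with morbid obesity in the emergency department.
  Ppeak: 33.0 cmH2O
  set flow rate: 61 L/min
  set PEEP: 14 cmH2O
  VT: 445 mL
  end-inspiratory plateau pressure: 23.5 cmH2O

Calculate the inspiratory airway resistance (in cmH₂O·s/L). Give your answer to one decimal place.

Flow: 61 L/min ÷ 60 = 1.0167 L/s.
Raw = (PIP − Pplat) / flow = (33.0 − 23.5) / 1.0167 = 9.5 / 1.0167 = 9.344 cmH2O·s/L.

9.3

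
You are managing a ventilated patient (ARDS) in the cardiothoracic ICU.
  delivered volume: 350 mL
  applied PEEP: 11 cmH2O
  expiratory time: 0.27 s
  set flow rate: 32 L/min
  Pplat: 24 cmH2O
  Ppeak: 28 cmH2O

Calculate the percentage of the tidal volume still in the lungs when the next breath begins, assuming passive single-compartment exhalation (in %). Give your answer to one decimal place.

Flow: 32 L/min ÷ 60 = 0.5333 L/s.
R = (PIP − Pplat)/V̇ = (28 − 24) / 0.5333 = 4.0/0.5333 = 7.5 cmH2O·s/L.
C = Vt/(Pplat − PEEP) = 350.0 / (24 − 11) = 350.0/13.0 = 26.923 mL/cmH2O.
τ = R × C = 7.5 × 0.02692 L/cmH2O = 0.2019 s.
Fraction remaining at end-expiration = e^(−Te/τ) = e^(−0.27/0.2019) = 0.2626 → 26.26%.

26.3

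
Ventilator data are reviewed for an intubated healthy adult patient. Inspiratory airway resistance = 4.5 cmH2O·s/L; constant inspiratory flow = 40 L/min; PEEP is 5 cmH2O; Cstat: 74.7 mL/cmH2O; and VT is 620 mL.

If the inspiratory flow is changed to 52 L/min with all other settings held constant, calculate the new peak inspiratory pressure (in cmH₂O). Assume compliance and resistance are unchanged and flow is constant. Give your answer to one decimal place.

17.2

Flow: 40 L/min ÷ 60 = 0.6667 L/s.
New flow: 52 L/min ÷ 60 = 0.8667 L/s.
PIP = Vt/C + R·V̇ + PEEP (constant-flow equation of motion).
Only the resistive term changes: ΔPIP = R × ΔV̇ = 4.5 × (0.8667 − 0.6667) = 4.5 × 0.2 = 0.9 cmH2O.
Original PIP = 620/74.7 + 4.5×0.6667 + 5 = 16.3 cmH2O; new PIP = 16.3 + (0.9) = 17.2 cmH2O.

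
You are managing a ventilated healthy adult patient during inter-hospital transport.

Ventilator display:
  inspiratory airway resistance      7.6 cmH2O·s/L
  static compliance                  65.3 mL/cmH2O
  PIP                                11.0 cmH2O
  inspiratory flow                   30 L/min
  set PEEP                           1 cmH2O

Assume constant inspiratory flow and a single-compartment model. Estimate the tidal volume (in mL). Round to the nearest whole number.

405

Flow: 30 L/min ÷ 60 = 0.5 L/s.
Equation of motion (constant flow): PIP = Vt/C + R·V̇ + PEEP.
Vt/C = PIP − R·V̇ − PEEP = 11.0 − 3.8 − 1 = 6.2 cmH2O.
Vt = C × 6.2 = 65.3 × 6.2 = 404.86 mL.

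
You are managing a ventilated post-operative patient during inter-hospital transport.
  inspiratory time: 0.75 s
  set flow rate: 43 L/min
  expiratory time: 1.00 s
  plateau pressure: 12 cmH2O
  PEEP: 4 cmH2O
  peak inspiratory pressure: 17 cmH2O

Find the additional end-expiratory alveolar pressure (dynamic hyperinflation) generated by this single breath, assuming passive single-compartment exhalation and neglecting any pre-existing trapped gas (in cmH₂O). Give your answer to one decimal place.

Flow: 43 L/min ÷ 60 = 0.7167 L/s.
Vt = flow × Ti = 0.7167 L/s × 0.75 s × 1000 mL/L = 537.53 mL.
R = (PIP − Pplat)/V̇ = (17 − 12) / 0.7167 = 5.0/0.7167 = 6.976 cmH2O·s/L.
C = Vt/(Pplat − PEEP) = 537.53 / (12 − 4) = 537.53/8.0 = 67.191 mL/cmH2O.
τ = R × C = 6.976 × 0.06719 L/cmH2O = 0.4687 s.
Fraction remaining = e^(−Te/τ) = e^(−1.00/0.4687) = 0.1184; trapped volume = 537.53 × 0.1184 = 63.644 mL.
Additional alveolar pressure from trapping ≈ V_trapped / C = 63.644 / 67.191 = 0.9472 cmH2O.

0.9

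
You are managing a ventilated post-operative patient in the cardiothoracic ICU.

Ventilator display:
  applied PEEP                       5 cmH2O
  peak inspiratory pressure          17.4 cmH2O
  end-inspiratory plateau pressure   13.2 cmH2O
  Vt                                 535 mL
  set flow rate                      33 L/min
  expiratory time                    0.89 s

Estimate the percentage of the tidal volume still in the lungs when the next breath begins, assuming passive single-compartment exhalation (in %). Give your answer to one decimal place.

16.8

Flow: 33 L/min ÷ 60 = 0.55 L/s.
R = (PIP − Pplat)/V̇ = (17.4 − 13.2) / 0.55 = 4.2/0.55 = 7.636 cmH2O·s/L.
C = Vt/(Pplat − PEEP) = 535.0 / (13.2 − 5) = 535.0/8.2 = 65.244 mL/cmH2O.
τ = R × C = 7.636 × 0.06524 L/cmH2O = 0.4982 s.
Fraction remaining at end-expiration = e^(−Te/τ) = e^(−0.89/0.4982) = 0.1676 → 16.76%.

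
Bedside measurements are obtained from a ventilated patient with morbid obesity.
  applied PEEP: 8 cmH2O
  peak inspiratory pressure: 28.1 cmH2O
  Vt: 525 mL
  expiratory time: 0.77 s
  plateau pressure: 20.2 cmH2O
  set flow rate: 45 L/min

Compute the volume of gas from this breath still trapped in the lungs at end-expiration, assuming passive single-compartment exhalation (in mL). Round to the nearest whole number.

Flow: 45 L/min ÷ 60 = 0.75 L/s.
R = (PIP − Pplat)/V̇ = (28.1 − 20.2) / 0.75 = 7.9/0.75 = 10.533 cmH2O·s/L.
C = Vt/(Pplat − PEEP) = 525.0 / (20.2 − 8) = 525.0/12.2 = 43.033 mL/cmH2O.
τ = R × C = 10.533 × 0.04303 L/cmH2O = 0.4532 s.
Fraction remaining = e^(−Te/τ) = e^(−0.77/0.4532) = 0.1829.
Trapped volume = 525.0 × 0.1829 = 96.023 mL.

96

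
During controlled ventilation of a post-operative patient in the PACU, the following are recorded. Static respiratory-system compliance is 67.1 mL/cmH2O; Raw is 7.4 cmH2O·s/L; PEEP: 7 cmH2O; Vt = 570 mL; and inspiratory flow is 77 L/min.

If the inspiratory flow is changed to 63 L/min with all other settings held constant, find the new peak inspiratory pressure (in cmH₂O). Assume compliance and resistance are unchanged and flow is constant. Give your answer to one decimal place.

23.3

Flow: 77 L/min ÷ 60 = 1.2833 L/s.
New flow: 63 L/min ÷ 60 = 1.05 L/s.
PIP = Vt/C + R·V̇ + PEEP (constant-flow equation of motion).
Only the resistive term changes: ΔPIP = R × ΔV̇ = 7.4 × (1.05 − 1.2833) = 7.4 × -0.2333 = -1.726 cmH2O.
Original PIP = 570/67.1 + 7.4×1.2833 + 7 = 24.991 cmH2O; new PIP = 24.991 + (-1.726) = 23.265 cmH2O.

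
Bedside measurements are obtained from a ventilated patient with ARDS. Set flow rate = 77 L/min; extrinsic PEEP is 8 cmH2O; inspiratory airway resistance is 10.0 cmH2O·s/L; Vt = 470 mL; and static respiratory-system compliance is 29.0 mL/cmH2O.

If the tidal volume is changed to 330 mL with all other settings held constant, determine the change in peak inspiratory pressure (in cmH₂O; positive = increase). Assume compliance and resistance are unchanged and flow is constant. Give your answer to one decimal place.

PIP = Vt/C + R·V̇ + PEEP (constant-flow equation of motion).
Only the elastic term changes: ΔPIP = ΔVt / C = (330 − 470) / 29.0 = -4.828 cmH2O.

-4.8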